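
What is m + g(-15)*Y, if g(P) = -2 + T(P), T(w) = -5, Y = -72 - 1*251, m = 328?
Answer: 2589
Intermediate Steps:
Y = -323 (Y = -72 - 251 = -323)
g(P) = -7 (g(P) = -2 - 5 = -7)
m + g(-15)*Y = 328 - 7*(-323) = 328 + 2261 = 2589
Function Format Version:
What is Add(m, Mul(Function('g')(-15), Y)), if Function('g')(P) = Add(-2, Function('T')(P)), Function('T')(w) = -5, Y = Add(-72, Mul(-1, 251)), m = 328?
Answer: 2589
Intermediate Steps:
Y = -323 (Y = Add(-72, -251) = -323)
Function('g')(P) = -7 (Function('g')(P) = Add(-2, -5) = -7)
Add(m, Mul(Function('g')(-15), Y)) = Add(328, Mul(-7, -323)) = Add(328, 2261) = 2589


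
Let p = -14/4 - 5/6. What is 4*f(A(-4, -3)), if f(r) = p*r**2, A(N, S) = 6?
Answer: -624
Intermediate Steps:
p = -13/3 (p = -14*1/4 - 5*1/6 = -7/2 - 5/6 = -13/3 ≈ -4.3333)
f(r) = -13*r**2/3
4*f(A(-4, -3)) = 4*(-13/3*6**2) = 4*(-13/3*36) = 4*(-156) = -624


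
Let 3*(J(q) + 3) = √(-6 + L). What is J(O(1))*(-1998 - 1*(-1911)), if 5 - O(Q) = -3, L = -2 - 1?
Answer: 261 - 87*I ≈ 261.0 - 87.0*I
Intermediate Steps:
L = -3
O(Q) = 8 (O(Q) = 5 - 1*(-3) = 5 + 3 = 8)
J(q) = -3 + I (J(q) = -3 + √(-6 - 3)/3 = -3 + √(-9)/3 = -3 + (3*I)/3 = -3 + I)
J(O(1))*(-1998 - 1*(-1911)) = (-3 + I)*(-1998 - 1*(-1911)) = (-3 + I)*(-1998 + 1911) = (-3 + I)*(-87) = 261 - 87*I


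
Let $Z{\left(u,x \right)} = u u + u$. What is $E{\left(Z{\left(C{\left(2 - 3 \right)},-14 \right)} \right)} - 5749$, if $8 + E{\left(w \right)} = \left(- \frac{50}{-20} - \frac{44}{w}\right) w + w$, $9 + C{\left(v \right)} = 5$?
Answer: $-5759$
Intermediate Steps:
$C{\left(v \right)} = -4$ ($C{\left(v \right)} = -9 + 5 = -4$)
$Z{\left(u,x \right)} = u + u^{2}$ ($Z{\left(u,x \right)} = u^{2} + u = u + u^{2}$)
$E{\left(w \right)} = -8 + w + w \left(\frac{5}{2} - \frac{44}{w}\right)$ ($E{\left(w \right)} = -8 + \left(\left(- \frac{50}{-20} - \frac{44}{w}\right) w + w\right) = -8 + \left(\left(\left(-50\right) \left(- \frac{1}{20}\right) - \frac{44}{w}\right) w + w\right) = -8 + \left(\left(\frac{5}{2} - \frac{44}{w}\right) w + w\right) = -8 + \left(w \left(\frac{5}{2} - \frac{44}{w}\right) + w\right) = -8 + \left(w + w \left(\frac{5}{2} - \frac{44}{w}\right)\right) = -8 + w + w \left(\frac{5}{2} - \frac{44}{w}\right)$)
$E{\left(Z{\left(C{\left(2 - 3 \right)},-14 \right)} \right)} - 5749 = \left(-52 + \frac{7 \left(- 4 \left(1 - 4\right)\right)}{2}\right) - 5749 = \left(-52 + \frac{7 \left(\left(-4\right) \left(-3\right)\right)}{2}\right) - 5749 = \left(-52 + \frac{7}{2} \cdot 12\right) - 5749 = \left(-52 + 42\right) - 5749 = -10 - 5749 = -5759$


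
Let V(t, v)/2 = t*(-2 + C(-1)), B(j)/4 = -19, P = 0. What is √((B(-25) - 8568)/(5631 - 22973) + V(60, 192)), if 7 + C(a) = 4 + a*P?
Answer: I*√45074268538/8671 ≈ 24.485*I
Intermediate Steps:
B(j) = -76 (B(j) = 4*(-19) = -76)
C(a) = -3 (C(a) = -7 + (4 + a*0) = -7 + (4 + 0) = -7 + 4 = -3)
V(t, v) = -10*t (V(t, v) = 2*(t*(-2 - 3)) = 2*(t*(-5)) = 2*(-5*t) = -10*t)
√((B(-25) - 8568)/(5631 - 22973) + V(60, 192)) = √((-76 - 8568)/(5631 - 22973) - 10*60) = √(-8644/(-17342) - 600) = √(-8644*(-1/17342) - 600) = √(4322/8671 - 600) = √(-5198278/8671) = I*√45074268538/8671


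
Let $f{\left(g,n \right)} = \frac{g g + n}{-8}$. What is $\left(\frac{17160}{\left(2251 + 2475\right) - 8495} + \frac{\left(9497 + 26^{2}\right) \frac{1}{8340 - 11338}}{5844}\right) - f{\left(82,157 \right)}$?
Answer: $\frac{9416142576519}{11005675988} \approx 855.57$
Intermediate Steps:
$f{\left(g,n \right)} = - \frac{n}{8} - \frac{g^{2}}{8}$ ($f{\left(g,n \right)} = \left(g^{2} + n\right) \left(- \frac{1}{8}\right) = \left(n + g^{2}\right) \left(- \frac{1}{8}\right) = - \frac{n}{8} - \frac{g^{2}}{8}$)
$\left(\frac{17160}{\left(2251 + 2475\right) - 8495} + \frac{\left(9497 + 26^{2}\right) \frac{1}{8340 - 11338}}{5844}\right) - f{\left(82,157 \right)} = \left(\frac{17160}{\left(2251 + 2475\right) - 8495} + \frac{\left(9497 + 26^{2}\right) \frac{1}{8340 - 11338}}{5844}\right) - \left(\left(- \frac{1}{8}\right) 157 - \frac{82^{2}}{8}\right) = \left(\frac{17160}{4726 - 8495} + \frac{9497 + 676}{-2998} \cdot \frac{1}{5844}\right) - \left(- \frac{157}{8} - \frac{1681}{2}\right) = \left(\frac{17160}{-3769} + 10173 \left(- \frac{1}{2998}\right) \frac{1}{5844}\right) - \left(- \frac{157}{8} - \frac{1681}{2}\right) = \left(17160 \left(- \frac{1}{3769}\right) - \frac{3391}{5840104}\right) - - \frac{6881}{8} = \left(- \frac{17160}{3769} - \frac{3391}{5840104}\right) + \frac{6881}{8} = - \frac{100228965319}{22011351976} + \frac{6881}{8} = \frac{9416142576519}{11005675988}$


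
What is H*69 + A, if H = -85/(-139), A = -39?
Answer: 444/139 ≈ 3.1942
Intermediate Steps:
H = 85/139 (H = -85*(-1/139) = 85/139 ≈ 0.61151)
H*69 + A = (85/139)*69 - 39 = 5865/139 - 39 = 444/139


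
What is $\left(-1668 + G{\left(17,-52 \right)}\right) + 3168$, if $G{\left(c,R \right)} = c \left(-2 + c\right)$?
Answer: $1755$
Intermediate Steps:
$\left(-1668 + G{\left(17,-52 \right)}\right) + 3168 = \left(-1668 + 17 \left(-2 + 17\right)\right) + 3168 = \left(-1668 + 17 \cdot 15\right) + 3168 = \left(-1668 + 255\right) + 3168 = -1413 + 3168 = 1755$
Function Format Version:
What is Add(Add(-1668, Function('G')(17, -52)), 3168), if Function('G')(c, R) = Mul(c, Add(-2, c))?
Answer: 1755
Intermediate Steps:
Add(Add(-1668, Function('G')(17, -52)), 3168) = Add(Add(-1668, Mul(17, Add(-2, 17))), 3168) = Add(Add(-1668, Mul(17, 15)), 3168) = Add(Add(-1668, 255), 3168) = Add(-1413, 3168) = 1755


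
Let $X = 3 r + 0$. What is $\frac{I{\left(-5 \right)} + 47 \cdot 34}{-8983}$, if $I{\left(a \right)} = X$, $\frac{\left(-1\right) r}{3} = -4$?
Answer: $- \frac{1634}{8983} \approx -0.1819$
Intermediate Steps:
$r = 12$ ($r = \left(-3\right) \left(-4\right) = 12$)
$X = 36$ ($X = 3 \cdot 12 + 0 = 36 + 0 = 36$)
$I{\left(a \right)} = 36$
$\frac{I{\left(-5 \right)} + 47 \cdot 34}{-8983} = \frac{36 + 47 \cdot 34}{-8983} = \left(36 + 1598\right) \left(- \frac{1}{8983}\right) = 1634 \left(- \frac{1}{8983}\right) = - \frac{1634}{8983}$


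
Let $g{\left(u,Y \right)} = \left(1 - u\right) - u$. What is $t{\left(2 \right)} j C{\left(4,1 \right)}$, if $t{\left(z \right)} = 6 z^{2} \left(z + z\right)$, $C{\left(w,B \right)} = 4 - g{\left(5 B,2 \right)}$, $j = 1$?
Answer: $1248$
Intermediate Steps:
$g{\left(u,Y \right)} = 1 - 2 u$
$C{\left(w,B \right)} = 3 + 10 B$ ($C{\left(w,B \right)} = 4 - \left(1 - 2 \cdot 5 B\right) = 4 - \left(1 - 10 B\right) = 4 + \left(-1 + 10 B\right) = 3 + 10 B$)
$t{\left(z \right)} = 12 z^{3}$ ($t{\left(z \right)} = 6 z^{2} \cdot 2 z = 12 z^{3}$)
$t{\left(2 \right)} j C{\left(4,1 \right)} = 12 \cdot 2^{3} \cdot 1 \left(3 + 10 \cdot 1\right) = 12 \cdot 8 \cdot 1 \left(3 + 10\right) = 96 \cdot 1 \cdot 13 = 96 \cdot 13 = 1248$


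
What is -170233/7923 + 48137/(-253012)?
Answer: -43452381247/2004614076 ≈ -21.676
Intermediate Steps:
-170233/7923 + 48137/(-253012) = -170233*1/7923 + 48137*(-1/253012) = -170233/7923 - 48137/253012 = -43452381247/2004614076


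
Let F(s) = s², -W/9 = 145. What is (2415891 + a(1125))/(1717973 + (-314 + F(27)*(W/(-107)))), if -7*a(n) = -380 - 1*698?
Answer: 258516815/184740858 ≈ 1.3993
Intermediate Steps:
W = -1305 (W = -9*145 = -1305)
a(n) = 154 (a(n) = -(-380 - 1*698)/7 = -(-380 - 698)/7 = -⅐*(-1078) = 154)
(2415891 + a(1125))/(1717973 + (-314 + F(27)*(W/(-107)))) = (2415891 + 154)/(1717973 + (-314 + 27²*(-1305/(-107)))) = 2416045/(1717973 + (-314 + 729*(-1305*(-1/107)))) = 2416045/(1717973 + (-314 + 729*(1305/107))) = 2416045/(1717973 + (-314 + 951345/107)) = 2416045/(1717973 + 917747/107) = 2416045/(184740858/107) = 2416045*(107/184740858) = 258516815/184740858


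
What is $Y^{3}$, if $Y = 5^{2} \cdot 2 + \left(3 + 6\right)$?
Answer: $205379$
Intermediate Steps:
$Y = 59$ ($Y = 25 \cdot 2 + 9 = 50 + 9 = 59$)
$Y^{3} = 59^{3} = 205379$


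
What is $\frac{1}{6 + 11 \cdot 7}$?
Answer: $\frac{1}{83} \approx 0.012048$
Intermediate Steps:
$\frac{1}{6 + 11 \cdot 7} = \frac{1}{6 + 77} = \frac{1}{83}$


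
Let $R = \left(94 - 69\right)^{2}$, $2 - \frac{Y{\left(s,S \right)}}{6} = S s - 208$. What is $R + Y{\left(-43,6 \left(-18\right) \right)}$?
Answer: $-25979$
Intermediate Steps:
$Y{\left(s,S \right)} = 1260 - 6 S s$ ($Y{\left(s,S \right)} = 12 - 6 \left(S s - 208\right) = 12 - 6 \left(-208 + S s\right) = 12 - \left(-1248 + 6 S s\right) = 1260 - 6 S s$)
$R = 625$ ($R = 25^{2} = 625$)
$R + Y{\left(-43,6 \left(-18\right) \right)} = 625 + \left(1260 - 6 \cdot 6 \left(-18\right) \left(-43\right)\right) = 625 + \left(1260 - \left(-648\right) \left(-43\right)\right) = 625 + \left(1260 - 27864\right) = 625 - 26604 = -25979$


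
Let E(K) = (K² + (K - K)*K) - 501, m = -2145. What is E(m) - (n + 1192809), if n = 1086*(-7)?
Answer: 3415317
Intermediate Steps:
E(K) = -501 + K² (E(K) = (K² + 0*K) - 501 = (K² + 0) - 501 = K² - 501 = -501 + K²)
n = -7602
E(m) - (n + 1192809) = (-501 + (-2145)²) - (-7602 + 1192809) = (-501 + 4601025) - 1*1185207 = 4600524 - 1185207 = 3415317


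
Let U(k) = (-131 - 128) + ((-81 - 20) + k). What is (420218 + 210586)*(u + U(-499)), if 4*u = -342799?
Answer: -54601605735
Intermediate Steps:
u = -342799/4 (u = (¼)*(-342799) = -342799/4 ≈ -85700.)
U(k) = -360 + k (U(k) = -259 + (-101 + k) = -360 + k)
(420218 + 210586)*(u + U(-499)) = (420218 + 210586)*(-342799/4 + (-360 - 499)) = 630804*(-342799/4 - 859) = 630804*(-346235/4) = -54601605735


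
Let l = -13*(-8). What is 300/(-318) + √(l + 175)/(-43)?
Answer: -50/53 - 3*√31/43 ≈ -1.3318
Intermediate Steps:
l = 104
300/(-318) + √(l + 175)/(-43) = 300/(-318) + √(104 + 175)/(-43) = 300*(-1/318) + √279*(-1/43) = -50/53 + (3*√31)*(-1/43) = -50/53 - 3*√31/43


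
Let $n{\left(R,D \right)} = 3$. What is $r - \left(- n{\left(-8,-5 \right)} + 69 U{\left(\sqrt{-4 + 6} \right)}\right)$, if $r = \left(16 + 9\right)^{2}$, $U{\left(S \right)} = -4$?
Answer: $904$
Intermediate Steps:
$r = 625$ ($r = 25^{2} = 625$)
$r - \left(- n{\left(-8,-5 \right)} + 69 U{\left(\sqrt{-4 + 6} \right)}\right) = 625 + \left(3 - -276\right) = 625 + \left(3 + 276\right) = 625 + 279 = 904$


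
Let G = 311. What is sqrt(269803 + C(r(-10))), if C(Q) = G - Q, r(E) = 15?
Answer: 3*sqrt(30011) ≈ 519.71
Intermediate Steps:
C(Q) = 311 - Q
sqrt(269803 + C(r(-10))) = sqrt(269803 + (311 - 1*15)) = sqrt(269803 + (311 - 15)) = sqrt(269803 + 296) = sqrt(270099) = 3*sqrt(30011)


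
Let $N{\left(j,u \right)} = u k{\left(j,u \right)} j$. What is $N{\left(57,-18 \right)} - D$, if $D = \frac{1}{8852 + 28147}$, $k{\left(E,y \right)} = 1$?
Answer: $- \frac{37960975}{36999} \approx -1026.0$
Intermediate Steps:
$N{\left(j,u \right)} = j u$ ($N{\left(j,u \right)} = u 1 j = u j = j u$)
$D = \frac{1}{36999} \approx 2.7028 \cdot 10^{-5}$
$N{\left(57,-18 \right)} - D = 57 \left(-18\right) - \frac{1}{36999} = -1026 - \frac{1}{36999} = - \frac{37960975}{36999}$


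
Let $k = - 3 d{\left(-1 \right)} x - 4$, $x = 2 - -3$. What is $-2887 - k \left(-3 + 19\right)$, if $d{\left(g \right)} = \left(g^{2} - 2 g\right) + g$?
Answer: $-2343$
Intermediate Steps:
$x = 5$ ($x = 2 + 3 = 5$)
$d{\left(g \right)} = g^{2} - g$
$k = -34$ ($k = - 3 - (-1 - 1) 5 - 4 = - 3 \left(-1\right) \left(-2\right) 5 - 4 = - 3 \cdot 2 \cdot 5 - 4 = \left(-3\right) 10 - 4 = -30 - 4 = -34$)
$-2887 - k \left(-3 + 19\right) = -2887 - - 34 \left(-3 + 19\right) = -2887 - \left(-34\right) 16 = -2887 - -544 = -2887 + 544 = -2343$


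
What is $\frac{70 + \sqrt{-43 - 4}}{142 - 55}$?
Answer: $\frac{70}{87} + \frac{i \sqrt{47}}{87} \approx 0.8046 + 0.078801 i$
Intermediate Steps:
$\frac{70 + \sqrt{-43 - 4}}{142 - 55} = \frac{70 + \sqrt{-47}}{142 - 55} = \frac{70 + i \sqrt{47}}{87} = \left(70 + i \sqrt{47}\right) \frac{1}{87} = \frac{70}{87} + \frac{i \sqrt{47}}{87}$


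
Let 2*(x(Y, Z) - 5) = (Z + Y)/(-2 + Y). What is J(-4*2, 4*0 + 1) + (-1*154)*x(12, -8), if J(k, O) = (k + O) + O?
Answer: -4034/5 ≈ -806.80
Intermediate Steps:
x(Y, Z) = 5 + (Y + Z)/(2*(-2 + Y)) (x(Y, Z) = 5 + ((Z + Y)/(-2 + Y))/2 = 5 + ((Y + Z)/(-2 + Y))/2 = 5 + (Y + Z)/(2*(-2 + Y)))
J(k, O) = k + 2*O (J(k, O) = (O + k) + O = k + 2*O)
J(-4*2, 4*0 + 1) + (-1*154)*x(12, -8) = (-4*2 + 2*(4*0 + 1)) + (-1*154)*((-20 - 8 + 11*12)/(2*(-2 + 12))) = (-8 + 2*(0 + 1)) - 77*(-20 - 8 + 132)/10 = (-8 + 2*1) - 77*104/10 = (-8 + 2) - 154*26/5 = -6 - 4004/5 = -4034/5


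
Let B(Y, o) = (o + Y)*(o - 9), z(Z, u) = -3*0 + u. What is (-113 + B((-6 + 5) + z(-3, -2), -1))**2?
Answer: 5329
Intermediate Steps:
z(Z, u) = u (z(Z, u) = 0 + u = u)
B(Y, o) = (-9 + o)*(Y + o) (B(Y, o) = (Y + o)*(-9 + o) = (-9 + o)*(Y + o))
(-113 + B((-6 + 5) + z(-3, -2), -1))**2 = (-113 + ((-1)**2 - 9*((-6 + 5) - 2) - 9*(-1) + ((-6 + 5) - 2)*(-1)))**2 = (-113 + (1 - 9*(-1 - 2) + 9 + (-1 - 2)*(-1)))**2 = (-113 + (1 - 9*(-3) + 9 - 3*(-1)))**2 = (-113 + (1 + 27 + 9 + 3))**2 = (-113 + 40)**2 = (-73)**2 = 5329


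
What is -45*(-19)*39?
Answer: 33345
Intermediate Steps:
-45*(-19)*39 = 855*39 = 33345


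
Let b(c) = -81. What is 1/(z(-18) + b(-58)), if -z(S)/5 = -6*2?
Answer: -1/21 ≈ -0.047619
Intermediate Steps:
z(S) = 60 (z(S) = -(-30)*2 = -5*(-12) = 60)
1/(z(-18) + b(-58)) = 1/(60 - 81) = 1/(-21) = -1/21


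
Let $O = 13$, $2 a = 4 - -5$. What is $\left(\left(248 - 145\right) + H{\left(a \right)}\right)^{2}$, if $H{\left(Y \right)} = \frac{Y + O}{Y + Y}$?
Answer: $\frac{3568321}{324} \approx 11013.0$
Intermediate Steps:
$a = \frac{9}{2}$ ($a = \frac{4 - -5}{2} = \frac{4 + 5}{2} = \frac{1}{2} \cdot 9 = \frac{9}{2} \approx 4.5$)
$H{\left(Y \right)} = \frac{13 + Y}{2 Y}$ ($H{\left(Y \right)} = \frac{Y + 13}{Y + Y} = \frac{13 + Y}{2 Y}$)
$\left(\left(248 - 145\right) + H{\left(a \right)}\right)^{2} = \left(\left(248 - 145\right) + \frac{13 + \frac{9}{2}}{2 \cdot \frac{9}{2}}\right)^{2} = \left(\left(248 - 145\right) + \frac{1}{2} \cdot \frac{2}{9} \cdot \frac{35}{2}\right)^{2} = \left(103 + \frac{35}{18}\right)^{2} = \left(\frac{1889}{18}\right)^{2} = \frac{3568321}{324}$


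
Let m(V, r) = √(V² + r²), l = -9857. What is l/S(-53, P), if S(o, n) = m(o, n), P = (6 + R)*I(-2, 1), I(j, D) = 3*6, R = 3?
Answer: -9857*√29053/29053 ≈ -57.829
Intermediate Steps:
I(j, D) = 18
P = 162 (P = (6 + 3)*18 = 9*18 = 162)
S(o, n) = √(n² + o²) (S(o, n) = √(o² + n²) = √(n² + o²))
l/S(-53, P) = -9857/√(162² + (-53)²) = -9857/√(26244 + 2809) = -9857*√29053/29053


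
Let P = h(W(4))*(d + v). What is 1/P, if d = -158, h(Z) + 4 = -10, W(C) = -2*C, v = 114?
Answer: 1/616 ≈ 0.0016234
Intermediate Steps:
h(Z) = -14 (h(Z) = -4 - 10 = -14)
P = 616 (P = -14*(-158 + 114) = -14*(-44) = 616)
1/P = 1/616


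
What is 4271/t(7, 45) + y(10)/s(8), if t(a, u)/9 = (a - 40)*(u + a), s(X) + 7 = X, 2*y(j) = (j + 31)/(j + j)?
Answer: 115591/154440 ≈ 0.74845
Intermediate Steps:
y(j) = (31 + j)/(4*j) (y(j) = ((j + 31)/(j + j))/2 = ((31 + j)/((2*j)))/2 = ((31 + j)*(1/(2*j)))/2 = ((31 + j)/(2*j))/2 = (31 + j)/(4*j))
s(X) = -7 + X
t(a, u) = 9*(-40 + a)*(a + u) (t(a, u) = 9*((a - 40)*(u + a)) = 9*((-40 + a)*(a + u)) = 9*(-40 + a)*(a + u))
4271/t(7, 45) + y(10)/s(8) = 4271/(-360*7 - 360*45 + 9*7**2 + 9*7*45) + ((1/4)*(31 + 10)/10)/(-7 + 8) = 4271/(-2520 - 16200 + 9*49 + 2835) + ((1/4)*(1/10)*41)/1 = 4271/(-2520 - 16200 + 441 + 2835) + (41/40)*1 = 4271/(-15444) + 41/40 = 4271*(-1/15444) + 41/40 = -4271/15444 + 41/40 = 115591/154440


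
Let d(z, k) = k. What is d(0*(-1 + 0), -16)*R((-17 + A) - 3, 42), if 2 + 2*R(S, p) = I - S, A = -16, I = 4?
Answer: -304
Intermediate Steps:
R(S, p) = 1 - S/2 (R(S, p) = -1 + (4 - S)/2 = -1 + (2 - S/2) = 1 - S/2)
d(0*(-1 + 0), -16)*R((-17 + A) - 3, 42) = -16*(1 - ((-17 - 16) - 3)/2) = -16*(1 - (-33 - 3)/2) = -16*(1 - ½*(-36)) = -16*(1 + 18) = -16*19 = -304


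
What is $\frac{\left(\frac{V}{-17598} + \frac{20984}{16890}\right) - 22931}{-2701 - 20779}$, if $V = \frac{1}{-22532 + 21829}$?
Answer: $\frac{798539679924979}{817702132102800} \approx 0.97657$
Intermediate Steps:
$V = - \frac{1}{703}$ ($V = \frac{1}{-703} = - \frac{1}{703} \approx -0.0014225$)
$\frac{\left(\frac{V}{-17598} + \frac{20984}{16890}\right) - 22931}{-2701 - 20779} = \frac{\left(- \frac{1}{703 \left(-17598\right)} + \frac{20984}{16890}\right) - 22931}{-2701 - 20779} = \frac{\left(\left(- \frac{1}{703}\right) \left(- \frac{1}{17598}\right) + 20984 \cdot \frac{1}{16890}\right) - 22931}{-23480} = \left(\left(\frac{1}{12371394} + \frac{10492}{8445}\right) - 22931\right) \left(- \frac{1}{23480}\right) = \left(\frac{43266891431}{34825474110} - 22931\right) \left(- \frac{1}{23480}\right) = \left(- \frac{798539679924979}{34825474110}\right) \left(- \frac{1}{23480}\right) = \frac{798539679924979}{817702132102800}$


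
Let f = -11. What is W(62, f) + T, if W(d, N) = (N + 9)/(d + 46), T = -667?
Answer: -36019/54 ≈ -667.02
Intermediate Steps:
W(d, N) = (9 + N)/(46 + d)
W(62, f) + T = (9 - 11)/(46 + 62) - 667 = -2/108 - 667 = (1/108)*(-2) - 667 = -1/54 - 667 = -36019/54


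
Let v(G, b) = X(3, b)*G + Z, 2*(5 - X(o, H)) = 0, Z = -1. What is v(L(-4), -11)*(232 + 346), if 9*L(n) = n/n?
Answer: -2312/9 ≈ -256.89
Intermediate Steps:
L(n) = 1/9 (L(n) = (n/n)/9 = (1/9)*1 = 1/9)
X(o, H) = 5 (X(o, H) = 5 - 1/2*0 = 5 + 0 = 5)
v(G, b) = -1 + 5*G (v(G, b) = 5*G - 1 = -1 + 5*G)
v(L(-4), -11)*(232 + 346) = (-1 + 5*(1/9))*(232 + 346) = (-1 + 5/9)*578 = -4/9*578 = -2312/9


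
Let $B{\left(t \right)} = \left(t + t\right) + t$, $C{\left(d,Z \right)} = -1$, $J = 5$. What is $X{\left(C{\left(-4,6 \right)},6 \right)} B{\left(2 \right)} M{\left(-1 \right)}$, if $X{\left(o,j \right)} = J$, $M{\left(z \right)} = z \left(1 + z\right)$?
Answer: $0$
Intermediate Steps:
$B{\left(t \right)} = 3 t$ ($B{\left(t \right)} = 2 t + t = 3 t$)
$X{\left(o,j \right)} = 5$
$X{\left(C{\left(-4,6 \right)},6 \right)} B{\left(2 \right)} M{\left(-1 \right)} = 5 \cdot 3 \cdot 2 \left(- (1 - 1)\right) = 5 \cdot 6 \left(\left(-1\right) 0\right) = 30 \cdot 0 = 0$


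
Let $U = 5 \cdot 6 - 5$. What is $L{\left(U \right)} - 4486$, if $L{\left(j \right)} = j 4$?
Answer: $-4386$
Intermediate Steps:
$U = 25$ ($U = 30 - 5 = 25$)
$L{\left(j \right)} = 4 j$
$L{\left(U \right)} - 4486 = 4 \cdot 25 - 4486 = 100 - 4486 = -4386$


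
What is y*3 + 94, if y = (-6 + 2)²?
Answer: 142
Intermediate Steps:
y = 16 (y = (-4)² = 16)
y*3 + 94 = 16*3 + 94 = 48 + 94 = 142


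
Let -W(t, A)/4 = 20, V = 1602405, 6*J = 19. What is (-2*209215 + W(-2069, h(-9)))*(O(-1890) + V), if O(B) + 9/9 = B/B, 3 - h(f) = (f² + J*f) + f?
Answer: -670622516550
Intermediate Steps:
J = 19/6 (J = (⅙)*19 = 19/6 ≈ 3.1667)
h(f) = 3 - f² - 25*f/6 (h(f) = 3 - ((f² + 19*f/6) + f) = 3 - (f² + 25*f/6) = 3 + (-f² - 25*f/6) = 3 - f² - 25*f/6)
O(B) = 0 (O(B) = -1 + B/B = -1 + 1 = 0)
W(t, A) = -80 (W(t, A) = -4*20 = -80)
(-2*209215 + W(-2069, h(-9)))*(O(-1890) + V) = (-2*209215 - 80)*(0 + 1602405) = (-418430 - 80)*1602405 = -418510*1602405 = -670622516550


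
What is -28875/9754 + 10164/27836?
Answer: -176156211/67878086 ≈ -2.5952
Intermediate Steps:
-28875/9754 + 10164/27836 = -28875*1/9754 + 10164*(1/27836) = -28875/9754 + 2541/6959 = -176156211/67878086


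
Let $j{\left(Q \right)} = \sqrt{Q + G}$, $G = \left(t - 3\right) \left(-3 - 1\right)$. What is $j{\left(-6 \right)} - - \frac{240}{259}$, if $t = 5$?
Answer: $\frac{240}{259} + i \sqrt{14} \approx 0.92664 + 3.7417 i$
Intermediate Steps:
$G = -8$ ($G = \left(5 - 3\right) \left(-3 - 1\right) = 2 \left(-4\right) = -8$)
$j{\left(Q \right)} = \sqrt{-8 + Q}$ ($j{\left(Q \right)} = \sqrt{Q - 8} = \sqrt{-8 + Q}$)
$j{\left(-6 \right)} - - \frac{240}{259} = \sqrt{-8 - 6} - - \frac{240}{259} = \sqrt{-14} - \left(-240\right) \frac{1}{259} = i \sqrt{14} - - \frac{240}{259} = i \sqrt{14} + \frac{240}{259} = \frac{240}{259} + i \sqrt{14}$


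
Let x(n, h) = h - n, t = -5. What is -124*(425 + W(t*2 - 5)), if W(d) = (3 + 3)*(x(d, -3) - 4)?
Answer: -58652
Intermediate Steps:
W(d) = -42 - 6*d (W(d) = (3 + 3)*((-3 - d) - 4) = 6*(-7 - d) = -42 - 6*d)
-124*(425 + W(t*2 - 5)) = -124*(425 + (-42 - 6*(-5*2 - 5))) = -124*(425 + (-42 - 6*(-10 - 5))) = -124*(425 + (-42 - 6*(-15))) = -124*(425 + (-42 + 90)) = -124*(425 + 48) = -124*473 = -58652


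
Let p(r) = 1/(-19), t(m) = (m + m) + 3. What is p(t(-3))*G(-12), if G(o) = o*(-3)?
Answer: -36/19 ≈ -1.8947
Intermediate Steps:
G(o) = -3*o
t(m) = 3 + 2*m (t(m) = 2*m + 3 = 3 + 2*m)
p(r) = -1/19
p(t(-3))*G(-12) = -(-3)*(-12)/19 = -1/19*36 = -36/19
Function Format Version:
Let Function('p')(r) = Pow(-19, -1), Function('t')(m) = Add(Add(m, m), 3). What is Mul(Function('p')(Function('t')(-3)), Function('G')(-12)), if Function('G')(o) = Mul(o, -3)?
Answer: Rational(-36, 19) ≈ -1.8947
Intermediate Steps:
Function('G')(o) = Mul(-3, o)
Function('t')(m) = Add(3, Mul(2, m)) (Function('t')(m) = Add(Mul(2, m), 3) = Add(3, Mul(2, m)))
Function('p')(r) = Rational(-1, 19)
Mul(Function('p')(Function('t')(-3)), Function('G')(-12)) = Mul(Rational(-1, 19), Mul(-3, -12)) = Mul(Rational(-1, 19), 36) = Rational(-36, 19)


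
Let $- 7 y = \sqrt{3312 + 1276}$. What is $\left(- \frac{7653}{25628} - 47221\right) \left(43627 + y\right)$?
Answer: $- \frac{52796847488507}{25628} + \frac{1210187441 \sqrt{1147}}{89698} \approx -2.0597 \cdot 10^{9}$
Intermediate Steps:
$y = - \frac{2 \sqrt{1147}}{7}$ ($y = - \frac{\sqrt{3312 + 1276}}{7} = - \frac{\sqrt{4588}}{7} = - \frac{2 \sqrt{1147}}{7} \approx -9.6764$)
$\left(- \frac{7653}{25628} - 47221\right) \left(43627 + y\right) = \left(- \frac{7653}{25628} - 47221\right) \left(43627 - \frac{2 \sqrt{1147}}{7}\right) = - \frac{1210187441 \left(43627 - \frac{2 \sqrt{1147}}{7}\right)}{25628} = - \frac{52796847488507}{25628} + \frac{1210187441 \sqrt{1147}}{89698}$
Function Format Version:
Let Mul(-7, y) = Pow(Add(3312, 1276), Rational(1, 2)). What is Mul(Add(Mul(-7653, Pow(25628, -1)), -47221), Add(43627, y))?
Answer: Add(Rational(-52796847488507, 25628), Mul(Rational(1210187441, 89698), Pow(1147, Rational(1, 2)))) ≈ -2.0597e+9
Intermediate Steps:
y = Mul(Rational(-2, 7), Pow(1147, Rational(1, 2))) (y = Mul(Rational(-1, 7), Pow(Add(3312, 1276), Rational(1, 2))) = Mul(Rational(-1, 7), Pow(4588, Rational(1, 2))) = Mul(Rational(-1, 7), Mul(2, Pow(1147, Rational(1, 2)))) = Mul(Rational(-2, 7), Pow(1147, Rational(1, 2))) ≈ -9.6764)
Mul(Add(Mul(-7653, Pow(25628, -1)), -47221), Add(43627, y)) = Mul(Add(Mul(-7653, Pow(25628, -1)), -47221), Add(43627, Mul(Rational(-2, 7), Pow(1147, Rational(1, 2))))) = Mul(Add(Mul(-7653, Rational(1, 25628)), -47221), Add(43627, Mul(Rational(-2, 7), Pow(1147, Rational(1, 2))))) = Mul(Add(Rational(-7653, 25628), -47221), Add(43627, Mul(Rational(-2, 7), Pow(1147, Rational(1, 2))))) = Mul(Rational(-1210187441, 25628), Add(43627, Mul(Rational(-2, 7), Pow(1147, Rational(1, 2))))) = Add(Rational(-52796847488507, 25628), Mul(Rational(1210187441, 89698), Pow(1147, Rational(1, 2))))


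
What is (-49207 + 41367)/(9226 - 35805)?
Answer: 1120/3797 ≈ 0.29497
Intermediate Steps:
(-49207 + 41367)/(9226 - 35805) = -7840/(-26579) = -7840*(-1/26579) = 1120/3797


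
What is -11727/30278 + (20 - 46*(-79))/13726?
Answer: -25164495/207797914 ≈ -0.12110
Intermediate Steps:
-11727/30278 + (20 - 46*(-79))/13726 = -11727*1/30278 + (20 + 3634)*(1/13726) = -11727/30278 + 3654*(1/13726) = -11727/30278 + 1827/6863 = -25164495/207797914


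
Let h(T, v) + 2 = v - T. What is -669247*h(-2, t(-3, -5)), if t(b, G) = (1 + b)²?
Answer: -2676988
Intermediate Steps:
h(T, v) = -2 + v - T (h(T, v) = -2 + (v - T) = -2 + v - T)
-669247*h(-2, t(-3, -5)) = -669247*(-2 + (1 - 3)² - 1*(-2)) = -669247*(-2 + (-2)² + 2) = -669247*(-2 + 4 + 2) = -669247*4 = -2676988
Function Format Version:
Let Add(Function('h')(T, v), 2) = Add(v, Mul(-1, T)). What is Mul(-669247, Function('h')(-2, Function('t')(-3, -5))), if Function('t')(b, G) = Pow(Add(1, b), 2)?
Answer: -2676988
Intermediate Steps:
Function('h')(T, v) = Add(-2, v, Mul(-1, T)) (Function('h')(T, v) = Add(-2, Add(v, Mul(-1, T))) = Add(-2, v, Mul(-1, T)))
Mul(-669247, Function('h')(-2, Function('t')(-3, -5))) = Mul(-669247, Add(-2, Pow(Add(1, -3), 2), Mul(-1, -2))) = Mul(-669247, Add(-2, Pow(-2, 2), 2)) = Mul(-669247, Add(-2, 4, 2)) = Mul(-669247, 4) = -2676988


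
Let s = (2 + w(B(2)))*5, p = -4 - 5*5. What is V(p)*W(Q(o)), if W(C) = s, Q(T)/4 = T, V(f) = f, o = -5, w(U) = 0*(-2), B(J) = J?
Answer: -290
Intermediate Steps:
p = -29 (p = -4 - 25 = -29)
w(U) = 0
Q(T) = 4*T
s = 10 (s = (2 + 0)*5 = 2*5 = 10)
W(C) = 10
V(p)*W(Q(o)) = -29*10 = -290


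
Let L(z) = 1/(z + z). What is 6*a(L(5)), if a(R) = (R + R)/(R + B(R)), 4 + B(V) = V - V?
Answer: -4/13 ≈ -0.30769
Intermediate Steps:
B(V) = -4 (B(V) = -4 + (V - V) = -4 + 0 = -4)
L(z) = 1/(2*z)
a(R) = 2*R/(-4 + R) (a(R) = (R + R)/(R - 4) = (2*R)/(-4 + R) = 2*R/(-4 + R))
6*a(L(5)) = 6*(2*((½)/5)/(-4 + (½)/5)) = 6*(2*((½)*(⅕))/(-4 + (½)*(⅕))) = 6*(2*(⅒)/(-4 + ⅒)) = 6*(2*(⅒)/(-39/10)) = 6*(2*(⅒)*(-10/39)) = 6*(-2/39) = -4/13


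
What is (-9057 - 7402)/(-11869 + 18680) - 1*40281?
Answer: -274370350/6811 ≈ -40283.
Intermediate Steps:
(-9057 - 7402)/(-11869 + 18680) - 1*40281 = -16459/6811 - 40281 = -274370350/6811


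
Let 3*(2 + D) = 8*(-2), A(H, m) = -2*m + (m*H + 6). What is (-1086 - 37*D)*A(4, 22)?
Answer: -122200/3 ≈ -40733.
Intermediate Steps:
A(H, m) = 6 - 2*m + H*m (A(H, m) = -2*m + (H*m + 6) = -2*m + (6 + H*m) = 6 - 2*m + H*m)
D = -22/3 (D = -2 + (8*(-2))/3 = -2 + (⅓)*(-16) = -2 - 16/3 = -22/3 ≈ -7.3333)
(-1086 - 37*D)*A(4, 22) = (-1086 - 37*(-22/3))*(6 - 2*22 + 4*22) = (-1086 + 814/3)*(6 - 44 + 88) = -2444/3*50 = -122200/3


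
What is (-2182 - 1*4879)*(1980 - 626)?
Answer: -9560594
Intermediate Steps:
(-2182 - 1*4879)*(1980 - 626) = (-2182 - 4879)*1354 = -7061*1354 = -9560594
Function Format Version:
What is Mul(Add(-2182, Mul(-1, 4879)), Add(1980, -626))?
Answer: -9560594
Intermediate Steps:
Mul(Add(-2182, Mul(-1, 4879)), Add(1980, -626)) = Mul(Add(-2182, -4879), 1354) = Mul(-7061, 1354) = -9560594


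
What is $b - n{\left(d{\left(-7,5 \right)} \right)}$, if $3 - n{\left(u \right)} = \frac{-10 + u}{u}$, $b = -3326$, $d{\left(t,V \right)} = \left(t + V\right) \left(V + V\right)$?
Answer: $- \frac{6655}{2} \approx -3327.5$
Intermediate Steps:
$d{\left(t,V \right)} = 2 V \left(V + t\right)$ ($d{\left(t,V \right)} = \left(V + t\right) 2 V = 2 V \left(V + t\right)$)
$n{\left(u \right)} = 3 - \frac{-10 + u}{u}$
$b - n{\left(d{\left(-7,5 \right)} \right)} = -3326 - \left(2 + \frac{10}{2 \cdot 5 \left(5 - 7\right)}\right) = -3326 - \left(2 + \frac{10}{2 \cdot 5 \left(-2\right)}\right) = -3326 - \left(2 + \frac{10}{-20}\right) = -3326 - \left(2 + 10 \left(- \frac{1}{20}\right)\right) = -3326 - \left(2 - \frac{1}{2}\right) = -3326 - \frac{3}{2} = - \frac{6655}{2}$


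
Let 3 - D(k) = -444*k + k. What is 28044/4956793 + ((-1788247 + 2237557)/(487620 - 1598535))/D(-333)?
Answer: 153267146567233/27076934010379734 ≈ 0.0056604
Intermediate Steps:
D(k) = 3 + 443*k (D(k) = 3 - (-444*k + k) = 3 - (-443)*k = 3 + 443*k)
28044/4956793 + ((-1788247 + 2237557)/(487620 - 1598535))/D(-333) = 28044/4956793 + ((-1788247 + 2237557)/(487620 - 1598535))/(3 + 443*(-333)) = 28044*(1/4956793) + (449310/(-1110915))/(3 - 147519) = 28044/4956793 + (449310*(-1/1110915))/(-147516) = 28044/4956793 - 29954/74061*(-1/147516) = 28044/4956793 + 14977/5462591238 = 153267146567233/27076934010379734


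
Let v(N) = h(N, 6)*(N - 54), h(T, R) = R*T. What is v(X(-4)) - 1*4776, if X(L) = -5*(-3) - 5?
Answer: -7416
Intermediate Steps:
X(L) = 10 (X(L) = 15 - 5 = 10)
v(N) = 6*N*(-54 + N) (v(N) = (6*N)*(N - 54) = (6*N)*(-54 + N) = 6*N*(-54 + N))
v(X(-4)) - 1*4776 = 6*10*(-54 + 10) - 1*4776 = 6*10*(-44) - 4776 = -2640 - 4776 = -7416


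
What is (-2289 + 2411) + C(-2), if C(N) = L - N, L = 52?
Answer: 176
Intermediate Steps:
C(N) = 52 - N
(-2289 + 2411) + C(-2) = (-2289 + 2411) + (52 - 1*(-2)) = 122 + (52 + 2) = 122 + 54 = 176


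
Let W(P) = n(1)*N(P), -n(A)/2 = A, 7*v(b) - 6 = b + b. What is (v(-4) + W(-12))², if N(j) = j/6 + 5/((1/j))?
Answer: 749956/49 ≈ 15305.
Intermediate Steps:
v(b) = 6/7 + 2*b/7 (v(b) = 6/7 + (b + b)/7 = 6/7 + (2*b)/7 = 6/7 + 2*b/7)
N(j) = 31*j/6 (N(j) = j*(⅙) + 5/(1/j) = j/6 + 5*j = 31*j/6)
n(A) = -2*A
W(P) = -31*P/3 (W(P) = (-2*1)*(31*P/6) = -31*P/3)
(v(-4) + W(-12))² = ((6/7 + (2/7)*(-4)) - 31/3*(-12))² = ((6/7 - 8/7) + 124)² = (-2/7 + 124)² = (866/7)² = 749956/49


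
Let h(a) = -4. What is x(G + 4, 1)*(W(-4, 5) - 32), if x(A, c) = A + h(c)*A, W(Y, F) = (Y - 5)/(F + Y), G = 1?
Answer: 615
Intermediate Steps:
W(Y, F) = (-5 + Y)/(F + Y)
x(A, c) = -3*A (x(A, c) = A - 4*A = -3*A)
x(G + 4, 1)*(W(-4, 5) - 32) = (-3*(1 + 4))*((-5 - 4)/(5 - 4) - 32) = (-3*5)*(-9/1 - 32) = -15*(1*(-9) - 32) = -15*(-9 - 32) = -15*(-41) = 615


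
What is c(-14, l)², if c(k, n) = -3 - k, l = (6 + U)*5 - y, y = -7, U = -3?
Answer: 121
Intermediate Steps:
l = 22 (l = (6 - 3)*5 - 1*(-7) = 3*5 + 7 = 15 + 7 = 22)
c(-14, l)² = (-3 - 1*(-14))² = (-3 + 14)² = 11² = 121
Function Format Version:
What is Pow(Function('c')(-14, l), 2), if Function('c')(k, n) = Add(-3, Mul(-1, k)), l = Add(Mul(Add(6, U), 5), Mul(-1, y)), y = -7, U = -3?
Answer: 121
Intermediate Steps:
l = 22 (l = Add(Mul(Add(6, -3), 5), Mul(-1, -7)) = Add(Mul(3, 5), 7) = Add(15, 7) = 22)
Pow(Function('c')(-14, l), 2) = Pow(Add(-3, Mul(-1, -14)), 2) = Pow(Add(-3, 14), 2) = Pow(11, 2) = 121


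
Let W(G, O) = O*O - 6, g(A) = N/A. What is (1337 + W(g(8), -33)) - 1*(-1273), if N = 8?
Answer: 3693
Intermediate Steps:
g(A) = 8/A
W(G, O) = -6 + O² (W(G, O) = O² - 6 = -6 + O²)
(1337 + W(g(8), -33)) - 1*(-1273) = (1337 + (-6 + (-33)²)) - 1*(-1273) = (1337 + (-6 + 1089)) + 1273 = (1337 + 1083) + 1273 = 2420 + 1273 = 3693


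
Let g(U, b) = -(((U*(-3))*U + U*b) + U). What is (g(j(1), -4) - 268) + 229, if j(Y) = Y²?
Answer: -33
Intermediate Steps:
g(U, b) = -U + 3*U² - U*b (g(U, b) = -(((-3*U)*U + U*b) + U) = -((-3*U² + U*b) + U) = -(U - 3*U² + U*b) = -U + 3*U² - U*b)
(g(j(1), -4) - 268) + 229 = (1²*(-1 - 1*(-4) + 3*1²) - 268) + 229 = (1*(-1 + 4 + 3*1) - 268) + 229 = (1*(-1 + 4 + 3) - 268) + 229 = (1*6 - 268) + 229 = (6 - 268) + 229 = -262 + 229 = -33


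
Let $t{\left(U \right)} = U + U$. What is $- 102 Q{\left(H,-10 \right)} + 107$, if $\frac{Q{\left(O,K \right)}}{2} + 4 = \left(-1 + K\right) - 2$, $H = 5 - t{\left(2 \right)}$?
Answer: $3575$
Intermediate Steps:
$t{\left(U \right)} = 2 U$
$H = 1$ ($H = 5 - 2 \cdot 2 = 5 - 4 = 1$)
$Q{\left(O,K \right)} = -14 + 2 K$ ($Q{\left(O,K \right)} = -8 + 2 \left(\left(-1 + K\right) - 2\right) = -8 + 2 \left(-3 + K\right) = -8 + \left(-6 + 2 K\right) = -14 + 2 K$)
$- 102 Q{\left(H,-10 \right)} + 107 = - 102 \left(-14 + 2 \left(-10\right)\right) + 107 = - 102 \left(-14 - 20\right) + 107 = \left(-102\right) \left(-34\right) + 107 = 3468 + 107 = 3575$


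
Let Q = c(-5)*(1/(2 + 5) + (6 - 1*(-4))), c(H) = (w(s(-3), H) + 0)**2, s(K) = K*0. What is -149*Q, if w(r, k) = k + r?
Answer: -264475/7 ≈ -37782.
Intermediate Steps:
s(K) = 0
c(H) = H**2 (c(H) = ((H + 0) + 0)**2 = (H + 0)**2 = H**2)
Q = 1775/7 (Q = (-5)**2*(1/(2 + 5) + (6 - 1*(-4))) = 25*(1/7 + (6 + 4)) = 25*(1/7 + 10) = 25*(71/7) = 1775/7 ≈ 253.57)
-149*Q = -149*1775/7 = -264475/7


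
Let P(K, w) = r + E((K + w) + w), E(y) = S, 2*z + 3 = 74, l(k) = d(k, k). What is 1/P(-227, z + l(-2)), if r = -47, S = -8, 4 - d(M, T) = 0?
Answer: -1/55 ≈ -0.018182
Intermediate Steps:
d(M, T) = 4 (d(M, T) = 4 - 1*0 = 4 + 0 = 4)
l(k) = 4
z = 71/2 (z = -3/2 + (½)*74 = -3/2 + 37 = 71/2 ≈ 35.500)
E(y) = -8
P(K, w) = -55 (P(K, w) = -47 - 8 = -55)
1/P(-227, z + l(-2)) = 1/(-55) = -1/55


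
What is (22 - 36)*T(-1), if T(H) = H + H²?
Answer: 0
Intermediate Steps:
(22 - 36)*T(-1) = (22 - 36)*(-(1 - 1)) = -(-14)*0 = -14*0 = 0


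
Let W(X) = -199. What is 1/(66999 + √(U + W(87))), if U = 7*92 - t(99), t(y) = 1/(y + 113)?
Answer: 14203788/951639497873 - 2*√4999967/951639497873 ≈ 1.4921e-5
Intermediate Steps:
t(y) = 1/(113 + y)
U = 136527/212 (U = 7*92 - 1/(113 + 99) = 644 - 1/212 = 136527/212 ≈ 644.00)
1/(66999 + √(U + W(87))) = 1/(66999 + √(136527/212 - 199)) = 1/(66999 + √(94339/212)) = 1/(66999 + √4999967/106)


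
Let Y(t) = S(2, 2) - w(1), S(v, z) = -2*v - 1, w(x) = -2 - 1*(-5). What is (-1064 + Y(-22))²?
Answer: 1149184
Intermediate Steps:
w(x) = 3 (w(x) = -2 + 5 = 3)
S(v, z) = -1 - 2*v
Y(t) = -8 (Y(t) = (-1 - 2*2) - 1*3 = (-1 - 4) - 3 = -5 - 3 = -8)
(-1064 + Y(-22))² = (-1064 - 8)² = (-1072)² = 1149184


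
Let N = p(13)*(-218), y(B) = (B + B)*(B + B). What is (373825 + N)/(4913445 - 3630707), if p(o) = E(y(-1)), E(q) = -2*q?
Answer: 375569/1282738 ≈ 0.29279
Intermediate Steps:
y(B) = 4*B² (y(B) = (2*B)*(2*B) = 4*B²)
p(o) = -8 (p(o) = -8*(-1)² = -8)
N = 1744 (N = -8*(-218) = 1744)
(373825 + N)/(4913445 - 3630707) = (373825 + 1744)/(4913445 - 3630707) = 375569/1282738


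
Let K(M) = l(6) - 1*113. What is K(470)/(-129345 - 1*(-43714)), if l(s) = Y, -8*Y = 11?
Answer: 915/685048 ≈ 0.0013357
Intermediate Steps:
Y = -11/8 (Y = -⅛*11 = -11/8 ≈ -1.3750)
l(s) = -11/8
K(M) = -915/8 (K(M) = -11/8 - 1*113 = -11/8 - 113 = -915/8)
K(470)/(-129345 - 1*(-43714)) = -915/(8*(-129345 - 1*(-43714))) = -915/(8*(-129345 + 43714)) = -915/8/(-85631) = -915/8*(-1/85631) = 915/685048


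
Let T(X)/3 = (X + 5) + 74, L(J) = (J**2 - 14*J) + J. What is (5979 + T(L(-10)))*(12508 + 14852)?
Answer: 188948160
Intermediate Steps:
L(J) = J**2 - 13*J
T(X) = 237 + 3*X (T(X) = 3*((X + 5) + 74) = 3*((5 + X) + 74) = 3*(79 + X) = 237 + 3*X)
(5979 + T(L(-10)))*(12508 + 14852) = (5979 + (237 + 3*(-10*(-13 - 10))))*(12508 + 14852) = (5979 + (237 + 3*(-10*(-23))))*27360 = (5979 + (237 + 3*230))*27360 = (5979 + (237 + 690))*27360 = (5979 + 927)*27360 = 6906*27360 = 188948160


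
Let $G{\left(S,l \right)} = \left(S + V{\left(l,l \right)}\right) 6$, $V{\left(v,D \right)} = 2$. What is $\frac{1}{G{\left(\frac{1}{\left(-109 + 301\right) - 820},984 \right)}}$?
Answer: $\frac{314}{3765} \approx 0.0834$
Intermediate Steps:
$G{\left(S,l \right)} = 12 + 6 S$ ($G{\left(S,l \right)} = \left(S + 2\right) 6 = \left(2 + S\right) 6 = 12 + 6 S$)
$\frac{1}{G{\left(\frac{1}{\left(-109 + 301\right) - 820},984 \right)}} = \frac{1}{12 + \frac{6}{\left(-109 + 301\right) - 820}} = \frac{1}{12 + \frac{6}{192 - 820}} = \frac{1}{12 + \frac{6}{-628}} = \frac{1}{12 + 6 \left(- \frac{1}{628}\right)} = \frac{1}{12 - \frac{3}{314}} = \frac{1}{\frac{3765}{314}} = \frac{314}{3765}$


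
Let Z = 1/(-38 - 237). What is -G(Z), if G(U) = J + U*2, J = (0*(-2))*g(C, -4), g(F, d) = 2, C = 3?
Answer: 2/275 ≈ 0.0072727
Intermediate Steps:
J = 0 (J = (0*(-2))*2 = 0*2 = 0)
Z = -1/275 (Z = 1/(-275) = -1/275 ≈ -0.0036364)
G(U) = 2*U (G(U) = 0 + U*2 = 0 + 2*U = 2*U)
-G(Z) = -2*(-1)/275 = -1*(-2/275) = 2/275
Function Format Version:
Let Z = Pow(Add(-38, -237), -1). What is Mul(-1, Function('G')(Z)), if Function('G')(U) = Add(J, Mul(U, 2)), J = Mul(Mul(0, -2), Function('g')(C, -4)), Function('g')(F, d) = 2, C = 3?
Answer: Rational(2, 275) ≈ 0.0072727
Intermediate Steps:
J = 0 (J = Mul(Mul(0, -2), 2) = Mul(0, 2) = 0)
Z = Rational(-1, 275) (Z = Pow(-275, -1) = Rational(-1, 275) ≈ -0.0036364)
Function('G')(U) = Mul(2, U) (Function('G')(U) = Add(0, Mul(U, 2)) = Add(0, Mul(2, U)) = Mul(2, U))
Mul(-1, Function('G')(Z)) = Mul(-1, Mul(2, Rational(-1, 275))) = Mul(-1, Rational(-2, 275)) = Rational(2, 275)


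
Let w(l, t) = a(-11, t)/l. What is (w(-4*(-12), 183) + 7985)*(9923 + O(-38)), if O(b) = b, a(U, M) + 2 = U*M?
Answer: 1256268175/16 ≈ 7.8517e+7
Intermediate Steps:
a(U, M) = -2 + M*U (a(U, M) = -2 + U*M = -2 + M*U)
w(l, t) = (-2 - 11*t)/l (w(l, t) = (-2 + t*(-11))/l = (-2 - 11*t)/l)
(w(-4*(-12), 183) + 7985)*(9923 + O(-38)) = ((-2 - 11*183)/((-4*(-12))) + 7985)*(9923 - 38) = ((-2 - 2013)/48 + 7985)*9885 = ((1/48)*(-2015) + 7985)*9885 = (-2015/48 + 7985)*9885 = (381265/48)*9885 = 1256268175/16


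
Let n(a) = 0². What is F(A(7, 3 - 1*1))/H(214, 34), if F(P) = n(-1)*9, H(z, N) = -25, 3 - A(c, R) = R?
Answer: 0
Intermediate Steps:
A(c, R) = 3 - R
n(a) = 0
F(P) = 0 (F(P) = 0*9 = 0)
F(A(7, 3 - 1*1))/H(214, 34) = 0/(-25) = 0*(-1/25) = 0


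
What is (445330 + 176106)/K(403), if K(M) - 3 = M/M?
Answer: 155359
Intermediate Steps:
K(M) = 4 (K(M) = 3 + M/M = 3 + 1 = 4)
(445330 + 176106)/K(403) = (445330 + 176106)/4 = 621436*(1/4) = 155359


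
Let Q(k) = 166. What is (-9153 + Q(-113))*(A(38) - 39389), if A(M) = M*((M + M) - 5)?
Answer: 329742017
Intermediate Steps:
A(M) = M*(-5 + 2*M) (A(M) = M*(2*M - 5) = M*(-5 + 2*M))
(-9153 + Q(-113))*(A(38) - 39389) = (-9153 + 166)*(38*(-5 + 2*38) - 39389) = -8987*(38*(-5 + 76) - 39389) = -8987*(38*71 - 39389) = -8987*(2698 - 39389) = -8987*(-36691) = 329742017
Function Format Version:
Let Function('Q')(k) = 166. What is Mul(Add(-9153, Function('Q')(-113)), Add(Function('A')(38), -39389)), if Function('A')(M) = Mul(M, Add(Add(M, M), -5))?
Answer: 329742017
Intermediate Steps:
Function('A')(M) = Mul(M, Add(-5, Mul(2, M))) (Function('A')(M) = Mul(M, Add(Mul(2, M), -5)) = Mul(M, Add(-5, Mul(2, M))))
Mul(Add(-9153, Function('Q')(-113)), Add(Function('A')(38), -39389)) = Mul(Add(-9153, 166), Add(Mul(38, Add(-5, Mul(2, 38))), -39389)) = Mul(-8987, Add(Mul(38, Add(-5, 76)), -39389)) = Mul(-8987, Add(Mul(38, 71), -39389)) = Mul(-8987, Add(2698, -39389)) = Mul(-8987, -36691) = 329742017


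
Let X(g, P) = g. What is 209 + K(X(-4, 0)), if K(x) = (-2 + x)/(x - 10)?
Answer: 1466/7 ≈ 209.43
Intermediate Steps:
K(x) = (-2 + x)/(-10 + x)
209 + K(X(-4, 0)) = 209 + (-2 - 4)/(-10 - 4) = 209 - 6/(-14) = 209 - 1/14*(-6) = 209 + 3/7 = 1466/7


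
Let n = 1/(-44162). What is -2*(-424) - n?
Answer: 37449377/44162 ≈ 848.00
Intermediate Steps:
n = -1/44162 ≈ -2.2644e-5
-2*(-424) - n = -2*(-424) - 1*(-1/44162) = 848 + 1/44162 = 37449377/44162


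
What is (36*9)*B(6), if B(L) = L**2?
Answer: 11664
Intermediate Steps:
(36*9)*B(6) = (36*9)*6**2 = 324*36 = 11664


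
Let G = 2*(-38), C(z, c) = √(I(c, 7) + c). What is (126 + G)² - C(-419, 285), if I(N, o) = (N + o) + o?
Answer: 2500 - 2*√146 ≈ 2475.8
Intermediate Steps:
I(N, o) = N + 2*o
C(z, c) = √(14 + 2*c) (C(z, c) = √((c + 2*7) + c) = √((c + 14) + c) = √((14 + c) + c) = √(14 + 2*c))
G = -76
(126 + G)² - C(-419, 285) = (126 - 76)² - √(14 + 2*285) = 50² - √(14 + 570) = 2500 - √584 = 2500 - 2*√146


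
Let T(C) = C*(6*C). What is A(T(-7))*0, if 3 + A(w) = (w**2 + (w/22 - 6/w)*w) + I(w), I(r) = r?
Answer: 0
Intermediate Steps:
T(C) = 6*C**2
A(w) = -3 + w + w**2 + w*(-6/w + w/22) (A(w) = -3 + ((w**2 + (w/22 - 6/w)*w) + w) = -3 + ((w**2 + (-6/w + w/22)*w) + w) = -3 + ((w**2 + w*(-6/w + w/22)) + w) = -3 + (w + w**2 + w*(-6/w + w/22)) = -3 + w + w**2 + w*(-6/w + w/22))
A(T(-7))*0 = (-9 + 6*(-7)**2 + 23*(6*(-7)**2)**2/22)*0 = (-9 + 6*49 + 23*(6*49)**2/22)*0 = (-9 + 294 + (23/22)*294**2)*0 = (-9 + 294 + (23/22)*86436)*0 = (-9 + 294 + 994014/11)*0 = (997149/11)*0 = 0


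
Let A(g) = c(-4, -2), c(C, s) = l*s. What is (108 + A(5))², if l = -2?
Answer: 12544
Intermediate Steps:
c(C, s) = -2*s
A(g) = 4 (A(g) = -2*(-2) = 4)
(108 + A(5))² = (108 + 4)² = 112² = 12544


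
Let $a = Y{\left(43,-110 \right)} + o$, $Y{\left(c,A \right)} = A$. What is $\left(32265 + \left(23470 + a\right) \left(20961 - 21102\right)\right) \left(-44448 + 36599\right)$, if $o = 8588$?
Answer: $35103891147$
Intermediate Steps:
$a = 8478$ ($a = -110 + 8588 = 8478$)
$\left(32265 + \left(23470 + a\right) \left(20961 - 21102\right)\right) \left(-44448 + 36599\right) = \left(32265 + \left(23470 + 8478\right) \left(20961 - 21102\right)\right) \left(-44448 + 36599\right) = \left(32265 + 31948 \left(-141\right)\right) \left(-7849\right) = \left(32265 - 4504668\right) \left(-7849\right) = \left(-4472403\right) \left(-7849\right) = 35103891147$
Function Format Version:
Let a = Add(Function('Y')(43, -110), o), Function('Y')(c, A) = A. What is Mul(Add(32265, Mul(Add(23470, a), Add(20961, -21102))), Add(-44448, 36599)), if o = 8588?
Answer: 35103891147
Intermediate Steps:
a = 8478 (a = Add(-110, 8588) = 8478)
Mul(Add(32265, Mul(Add(23470, a), Add(20961, -21102))), Add(-44448, 36599)) = Mul(Add(32265, Mul(Add(23470, 8478), Add(20961, -21102))), Add(-44448, 36599)) = Mul(Add(32265, Mul(31948, -141)), -7849) = Mul(Add(32265, -4504668), -7849) = Mul(-4472403, -7849) = 35103891147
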